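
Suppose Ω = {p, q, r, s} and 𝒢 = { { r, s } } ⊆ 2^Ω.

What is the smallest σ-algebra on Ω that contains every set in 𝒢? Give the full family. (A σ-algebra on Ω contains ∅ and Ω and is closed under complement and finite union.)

σ(𝒢) (4 sets): { ∅, { p, q }, { r, s }, Ω }

Working:
Take S₀ = 𝒢 ∪ {∅, Ω} = { ∅, { r, s }, Ω }.
Round 1: +1 →
  { p, q }  = Ω∖{ r, s }
  |family| = 4
After Round 2 the family is unchanged; done.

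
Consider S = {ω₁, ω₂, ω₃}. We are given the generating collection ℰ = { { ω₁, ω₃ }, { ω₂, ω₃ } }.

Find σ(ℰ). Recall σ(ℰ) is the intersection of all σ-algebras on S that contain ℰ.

Initial family (4 sets): { {}, { ω₁, ω₃ }, { ω₂, ω₃ }, S }.
Round 1 (2 new):
  { ω₁ }  = ᶜ of { ω₂, ω₃ }
  { ω₂ }  = ᶜ of { ω₁, ω₃ }
  |family| = 6
Round 2: +1 →
  { ω₁, ω₂ }  = { ω₂ } ∪ { ω₁ }
  |family| = 7
Round 3. New:
  { ω₃ }  = ᶜ of { ω₁, ω₂ }
  |family| = 8
Round 4: stable.

σ(ℰ) = { {}, { ω₁ }, { ω₂ }, { ω₃ }, { ω₁, ω₂ }, { ω₁, ω₃ }, { ω₂, ω₃ }, S }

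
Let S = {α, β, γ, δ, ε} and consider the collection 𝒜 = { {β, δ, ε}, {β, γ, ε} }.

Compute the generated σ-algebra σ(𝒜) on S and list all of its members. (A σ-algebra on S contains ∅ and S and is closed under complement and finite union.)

σ(𝒜) = { {}, {α}, {γ}, {δ}, {α, γ}, {α, δ}, {β, ε}, {γ, δ}, {α, β, ε}, {α, γ, δ}, {β, γ, ε}, {β, δ, ε}, {α, β, γ, ε}, {α, β, δ, ε}, {β, γ, δ, ε}, S }

Derivation:
Initial family (4 sets): { {}, {β, γ, ε}, {β, δ, ε}, S }.
Iteration 1: +3 →
  {α, γ}  = S∖{β, δ, ε}
  {α, δ}  = S∖{β, γ, ε}
  {β, γ, δ, ε}  = {β, δ, ε} ∪ {β, γ, ε}
  (now 7)
Iteration 2 adds 4:
  {α}  = S∖{β, γ, δ, ε}
  {α, γ, δ}  = {α, δ} ∪ {α, γ}
  {α, β, γ, ε}  = {β, γ, ε} ∪ {α, γ}
  {α, β, δ, ε}  = {α, δ} ∪ {β, δ, ε}
  (now 11)
Iteration 3: +3 →
  {γ}  = S∖{α, β, δ, ε}
  {δ}  = S∖{α, β, γ, ε}
  {β, ε}  = S∖{α, γ, δ}
  (now 14)
Iteration 4: 2 new —
  {γ, δ}  = {γ} ∪ {δ}
  {α, β, ε}  = {β, ε} ∪ {α}
  (now 16)
Iteration 5: closed — nothing new.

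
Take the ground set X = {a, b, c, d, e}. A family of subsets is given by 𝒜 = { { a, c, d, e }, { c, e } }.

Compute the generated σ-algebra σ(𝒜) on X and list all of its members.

Start: 𝒜 ∪ {∅, X} = { ∅, { c, e }, { a, c, d, e }, X }.
Pass 1 (2 new):
  { b }  = { a, c, d, e }ᶜ
  { a, b, d }  = { c, e }ᶜ
  |family| = 6
Pass 2: +1 →
  { b, c, e }  = { c, e } ∪ { b }
  |family| = 7
Pass 3 adds 1:
  { a, d }  = { b, c, e }ᶜ
  |family| = 8
Pass 4: already closed under ᶜ and ∪.

σ(𝒜) = { ∅, { b }, { a, d }, { c, e }, { a, b, d }, { b, c, e }, { a, c, d, e }, X }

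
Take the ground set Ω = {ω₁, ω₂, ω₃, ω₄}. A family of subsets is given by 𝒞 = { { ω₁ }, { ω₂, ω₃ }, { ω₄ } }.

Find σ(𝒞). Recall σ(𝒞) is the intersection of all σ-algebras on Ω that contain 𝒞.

σ(𝒞) = { ∅, { ω₁ }, { ω₄ }, { ω₁, ω₄ }, { ω₂, ω₃ }, { ω₁, ω₂, ω₃ }, { ω₂, ω₃, ω₄ }, Ω }

Derivation:
Begin from { ∅, { ω₁ }, { ω₄ }, { ω₂, ω₃ }, Ω } (that is, 𝒞 plus ∅ and Ω).
Round 1: +3 →
  { ω₁, ω₄ }  = { ω₂, ω₃ }ᶜ
  { ω₁, ω₂, ω₃ }  = { ω₄ }ᶜ
  { ω₂, ω₃, ω₄ }  = { ω₁ }ᶜ
After Round 2 the family is unchanged; done.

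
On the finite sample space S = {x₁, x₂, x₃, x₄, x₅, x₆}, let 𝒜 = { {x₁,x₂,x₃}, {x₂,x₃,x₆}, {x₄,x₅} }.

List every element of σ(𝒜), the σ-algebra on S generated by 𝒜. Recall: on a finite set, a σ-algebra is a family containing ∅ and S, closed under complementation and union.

Take S₀ = 𝒜 ∪ {∅, S} = { ∅, {x₄,x₅}, {x₁,x₂,x₃}, {x₂,x₃,x₆}, S }.
Iteration 1: +5 →
  {x₁,x₄,x₅}  = complement {x₂,x₃,x₆}
  {x₄,x₅,x₆}  = complement {x₁,x₂,x₃}
  {x₁,x₂,x₃,x₆}  = complement {x₄,x₅}
  {x₁,x₂,x₃,x₄,x₅}  = {x₄,x₅} ∪ {x₁,x₂,x₃}
  {x₂,x₃,x₄,x₅,x₆}  = {x₄,x₅} ∪ {x₂,x₃,x₆}
  (now 10)
Iteration 2: 3 new —
  {x₁}  = complement {x₂,x₃,x₄,x₅,x₆}
  {x₆}  = complement {x₁,x₂,x₃,x₄,x₅}
  {x₁,x₄,x₅,x₆}  = {x₁,x₄,x₅} ∪ {x₄,x₅,x₆}
  (now 13)
Iteration 3 adds 2:
  {x₁,x₆}  = {x₁} ∪ {x₆}
  {x₂,x₃}  = complement {x₁,x₄,x₅,x₆}
  (now 15)
Iteration 4 adds 1:
  {x₂,x₃,x₄,x₅}  = complement {x₁,x₆}
  (now 16)
After Iteration 5 the family is unchanged; done.

Hence σ(𝒜) has 16 members: { ∅, {x₁}, {x₆}, {x₁,x₆}, {x₂,x₃}, {x₄,x₅}, {x₁,x₂,x₃}, {x₁,x₄,x₅}, {x₂,x₃,x₆}, {x₄,x₅,x₆}, {x₁,x₂,x₃,x₆}, {x₁,x₄,x₅,x₆}, {x₂,x₃,x₄,x₅}, {x₁,x₂,x₃,x₄,x₅}, {x₂,x₃,x₄,x₅,x₆}, S }.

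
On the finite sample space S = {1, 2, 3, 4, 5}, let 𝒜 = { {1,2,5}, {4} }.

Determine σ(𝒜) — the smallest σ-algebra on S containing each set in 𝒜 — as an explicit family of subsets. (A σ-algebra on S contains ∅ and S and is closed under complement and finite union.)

Seed the family with 𝒜 together with ∅ and S: { {}, {4}, {1,2,5}, S }.
Iteration 1: 3 new —
  {3,4}  = complement {1,2,5}
  {1,2,3,5}  = complement {4}
  {1,2,4,5}  = {1,2,5} ∪ {4}
  |family| = 7
Iteration 2: +1 →
  {3}  = complement {1,2,4,5}
  |family| = 8
After Iteration 3 the family is unchanged; done.

Therefore σ(𝒜) = { {}, {3}, {4}, {3,4}, {1,2,5}, {1,2,3,5}, {1,2,4,5}, S } (|σ(𝒜)| = 8).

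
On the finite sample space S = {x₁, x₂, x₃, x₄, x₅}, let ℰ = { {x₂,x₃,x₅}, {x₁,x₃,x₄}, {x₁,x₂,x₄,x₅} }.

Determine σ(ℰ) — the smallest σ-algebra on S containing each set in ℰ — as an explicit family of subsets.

Take S₀ = ℰ ∪ {∅, S} = { ∅, {x₁,x₃,x₄}, {x₂,x₃,x₅}, {x₁,x₂,x₄,x₅}, S }.
Pass 1: 3 new —
  {x₃}  = complement {x₁,x₂,x₄,x₅}
  {x₁,x₄}  = complement {x₂,x₃,x₅}
  {x₂,x₅}  = complement {x₁,x₃,x₄}
Pass 2: no new sets; the family is a σ-algebra.

Hence σ(ℰ) has 8 members: { ∅, {x₃}, {x₁,x₄}, {x₂,x₅}, {x₁,x₃,x₄}, {x₂,x₃,x₅}, {x₁,x₂,x₄,x₅}, S }.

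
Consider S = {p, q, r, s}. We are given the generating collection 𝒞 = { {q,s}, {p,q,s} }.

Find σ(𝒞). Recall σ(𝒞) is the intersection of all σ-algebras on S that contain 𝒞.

Seed the family with 𝒞 together with ∅ and S: { {}, {q,s}, {p,q,s}, S }.
Round 1. New:
  {r}  = ᶜ of {p,q,s}
  {p,r}  = ᶜ of {q,s}
  [6 total]
Round 2: 1 new —
  {q,r,s}  = {r} ∪ {q,s}
  [7 total]
Round 3 adds 1:
  {p}  = ᶜ of {q,r,s}
  [8 total]
Round 4: no new sets; the family is a σ-algebra.

Hence σ(𝒞) has 8 members: { {}, {p}, {r}, {p,r}, {q,s}, {p,q,s}, {q,r,s}, S }.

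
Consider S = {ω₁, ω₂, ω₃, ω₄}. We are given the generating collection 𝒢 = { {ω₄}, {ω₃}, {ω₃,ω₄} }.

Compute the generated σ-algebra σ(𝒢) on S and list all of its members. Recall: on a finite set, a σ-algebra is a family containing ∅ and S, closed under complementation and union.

σ(𝒢) (8 sets): { {}, {ω₃}, {ω₄}, {ω₁,ω₂}, {ω₃,ω₄}, {ω₁,ω₂,ω₃}, {ω₁,ω₂,ω₄}, S }

Trace:
Start: 𝒢 ∪ {∅, S} = { {}, {ω₃}, {ω₄}, {ω₃,ω₄}, S }.
Round 1 adds 3:
  {ω₁,ω₂}  = {ω₃,ω₄}ᶜ
  {ω₁,ω₂,ω₃}  = {ω₄}ᶜ
  {ω₁,ω₂,ω₄}  = {ω₃}ᶜ
  — 8 sets.
Round 2: already closed under ᶜ and ∪.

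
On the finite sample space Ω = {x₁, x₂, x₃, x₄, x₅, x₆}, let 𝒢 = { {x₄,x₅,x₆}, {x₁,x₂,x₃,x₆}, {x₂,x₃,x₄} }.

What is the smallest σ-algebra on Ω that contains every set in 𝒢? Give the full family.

Initial family (5 sets): { {}, {x₂,x₃,x₄}, {x₄,x₅,x₆}, {x₁,x₂,x₃,x₆}, Ω }.
Step 1 (5 new):
  {x₄,x₅}  = complement {x₁,x₂,x₃,x₆}
  {x₁,x₂,x₃}  = complement {x₄,x₅,x₆}
  {x₁,x₅,x₆}  = complement {x₂,x₃,x₄}
  {x₁,x₂,x₃,x₄,x₆}  = {x₂,x₃,x₄} ∪ {x₁,x₂,x₃,x₆}
  {x₂,x₃,x₄,x₅,x₆}  = {x₂,x₃,x₄} ∪ {x₄,x₅,x₆}
  |family| = 10
Step 2: 7 new —
  {x₁}  = complement {x₂,x₃,x₄,x₅,x₆}
  {x₅}  = complement {x₁,x₂,x₃,x₄,x₆}
  {x₁,x₂,x₃,x₄}  = {x₁,x₂,x₃} ∪ {x₂,x₃,x₄}
  {x₁,x₄,x₅,x₆}  = {x₄,x₅} ∪ {x₁,x₅,x₆}
  {x₂,x₃,x₄,x₅}  = {x₂,x₃,x₄} ∪ {x₄,x₅}
  {x₁,x₂,x₃,x₄,x₅}  = {x₁,x₂,x₃} ∪ {x₄,x₅}
  {x₁,x₂,x₃,x₅,x₆}  = {x₁,x₂,x₃} ∪ {x₁,x₅,x₆}
  |family| = 17
Step 3: +8 →
  {x₄}  = complement {x₁,x₂,x₃,x₅,x₆}
  {x₆}  = complement {x₁,x₂,x₃,x₄,x₅}
  {x₁,x₅}  = {x₅} ∪ {x₁}
  {x₁,x₆}  = complement {x₂,x₃,x₄,x₅}
  {x₂,x₃}  = complement {x₁,x₄,x₅,x₆}
  {x₅,x₆}  = complement {x₁,x₂,x₃,x₄}
  {x₁,x₄,x₅}  = {x₄,x₅} ∪ {x₁}
  {x₁,x₂,x₃,x₅}  = {x₁,x₂,x₃} ∪ {x₅}
  |family| = 25
Step 4: 7 new —
  {x₁,x₄}  = {x₁} ∪ {x₄}
  {x₄,x₆}  = complement {x₁,x₂,x₃,x₅}
  {x₁,x₄,x₆}  = {x₁,x₆} ∪ {x₄}
  {x₂,x₃,x₅}  = {x₅} ∪ {x₂,x₃}
  {x₂,x₃,x₆}  = complement {x₁,x₄,x₅}
  {x₂,x₃,x₄,x₆}  = complement {x₁,x₅}
  {x₂,x₃,x₅,x₆}  = {x₅,x₆} ∪ {x₂,x₃}
  |family| = 32
Step 5: closed — nothing new.

Hence σ(𝒢) has 32 members: { {}, {x₁}, {x₄}, {x₅}, {x₆}, {x₁,x₄}, {x₁,x₅}, {x₁,x₆}, {x₂,x₃}, {x₄,x₅}, {x₄,x₆}, {x₅,x₆}, {x₁,x₂,x₃}, {x₁,x₄,x₅}, {x₁,x₄,x₆}, {x₁,x₅,x₆}, {x₂,x₃,x₄}, {x₂,x₃,x₅}, {x₂,x₃,x₆}, {x₄,x₅,x₆}, {x₁,x₂,x₃,x₄}, {x₁,x₂,x₃,x₅}, {x₁,x₂,x₃,x₆}, {x₁,x₄,x₅,x₆}, {x₂,x₃,x₄,x₅}, {x₂,x₃,x₄,x₆}, {x₂,x₃,x₅,x₆}, {x₁,x₂,x₃,x₄,x₅}, {x₁,x₂,x₃,x₄,x₆}, {x₁,x₂,x₃,x₅,x₆}, {x₂,x₃,x₄,x₅,x₆}, Ω }.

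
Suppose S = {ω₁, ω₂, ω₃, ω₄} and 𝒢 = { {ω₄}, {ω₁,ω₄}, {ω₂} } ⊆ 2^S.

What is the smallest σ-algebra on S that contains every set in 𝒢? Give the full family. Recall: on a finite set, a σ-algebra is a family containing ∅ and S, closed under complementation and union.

Start: 𝒢 ∪ {∅, S} = { {}, {ω₂}, {ω₄}, {ω₁,ω₄}, S }.
Pass 1: 5 new —
  {ω₂,ω₃}  = S∖{ω₁,ω₄}
  {ω₂,ω₄}  = {ω₄} ∪ {ω₂}
  {ω₁,ω₂,ω₃}  = S∖{ω₄}
  {ω₁,ω₂,ω₄}  = {ω₁,ω₄} ∪ {ω₂}
  {ω₁,ω₃,ω₄}  = S∖{ω₂}
  |family| = 10
Pass 2: 3 new —
  {ω₃}  = S∖{ω₁,ω₂,ω₄}
  {ω₁,ω₃}  = S∖{ω₂,ω₄}
  {ω₂,ω₃,ω₄}  = {ω₂,ω₃} ∪ {ω₄}
  |family| = 13
Pass 3 adds 2:
  {ω₁}  = S∖{ω₂,ω₃,ω₄}
  {ω₃,ω₄}  = {ω₃} ∪ {ω₄}
  |family| = 15
Pass 4 (1 new):
  {ω₁,ω₂}  = S∖{ω₃,ω₄}
  |family| = 16
Pass 5: stable.

Therefore σ(𝒢) = { {}, {ω₁}, {ω₂}, {ω₃}, {ω₄}, {ω₁,ω₂}, {ω₁,ω₃}, {ω₁,ω₄}, {ω₂,ω₃}, {ω₂,ω₄}, {ω₃,ω₄}, {ω₁,ω₂,ω₃}, {ω₁,ω₂,ω₄}, {ω₁,ω₃,ω₄}, {ω₂,ω₃,ω₄}, S } (|σ(𝒢)| = 16).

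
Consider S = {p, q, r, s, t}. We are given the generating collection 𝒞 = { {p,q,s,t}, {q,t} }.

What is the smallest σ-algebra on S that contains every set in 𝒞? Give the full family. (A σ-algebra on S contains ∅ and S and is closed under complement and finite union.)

|σ(𝒞)| = 8.  σ(𝒞) = { {}, {r}, {p,s}, {q,t}, {p,r,s}, {q,r,t}, {p,q,s,t}, S }

Check:
Take S₀ = 𝒞 ∪ {∅, S} = { {}, {q,t}, {p,q,s,t}, S }.
Round 1: 2 new —
  {r}  = complement {p,q,s,t}
  {p,r,s}  = complement {q,t}
  — 6 sets.
Round 2 (1 new):
  {q,r,t}  = {r} ∪ {q,t}
  — 7 sets.
Round 3: +1 →
  {p,s}  = complement {q,r,t}
  — 8 sets.
Round 4: closed — nothing new.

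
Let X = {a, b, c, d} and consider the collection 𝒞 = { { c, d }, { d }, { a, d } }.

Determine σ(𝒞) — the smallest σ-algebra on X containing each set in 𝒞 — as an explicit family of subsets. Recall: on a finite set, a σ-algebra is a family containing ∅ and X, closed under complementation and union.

Answer: σ(𝒞) = { {}, { a }, { b }, { c }, { d }, { a, b }, { a, c }, { a, d }, { b, c }, { b, d }, { c, d }, { a, b, c }, { a, b, d }, { a, c, d }, { b, c, d }, X }

Working:
Take S₀ = 𝒞 ∪ {∅, X} = { {}, { d }, { a, d }, { c, d }, X }.
Round 1 adds 4:
  { a, b }  = complement { c, d }
  { b, c }  = complement { a, d }
  { a, b, c }  = complement { d }
  { a, c, d }  = { c, d } ∪ { a, d }
  [9 total]
Round 2 (3 new):
  { b }  = complement { a, c, d }
  { a, b, d }  = { a, b } ∪ { a, d }
  { b, c, d }  = { c, d } ∪ { b, c }
  [12 total]
Round 3: 3 new —
  { a }  = complement { b, c, d }
  { c }  = complement { a, b, d }
  { b, d }  = { d } ∪ { b }
  [15 total]
Round 4: 1 new —
  { a, c }  = complement { b, d }
  [16 total]
Round 5: already closed under ᶜ and ∪.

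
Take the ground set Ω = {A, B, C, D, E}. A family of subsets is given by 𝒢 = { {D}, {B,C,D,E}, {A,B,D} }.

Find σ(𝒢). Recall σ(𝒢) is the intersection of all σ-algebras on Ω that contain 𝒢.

σ(𝒢) = { ∅, {A}, {B}, {D}, {A,B}, {A,D}, {B,D}, {C,E}, {A,B,D}, {A,C,E}, {B,C,E}, {C,D,E}, {A,B,C,E}, {A,C,D,E}, {B,C,D,E}, Ω }

Trace:
Initial family (5 sets): { ∅, {D}, {A,B,D}, {B,C,D,E}, Ω }.
Iteration 1: +3 →
  {A}  = ᶜ of {B,C,D,E}
  {C,E}  = ᶜ of {A,B,D}
  {A,B,C,E}  = ᶜ of {D}
Iteration 2 (3 new):
  {A,D}  = {D} ∪ {A}
  {A,C,E}  = {C,E} ∪ {A}
  {C,D,E}  = {D} ∪ {C,E}
Iteration 3. New:
  {A,B}  = ᶜ of {C,D,E}
  {B,D}  = ᶜ of {A,C,E}
  {B,C,E}  = ᶜ of {A,D}
  {A,C,D,E}  = {C,D,E} ∪ {A,D}
Iteration 4: 1 new —
  {B}  = ᶜ of {A,C,D,E}
Iteration 5: already closed under ᶜ and ∪.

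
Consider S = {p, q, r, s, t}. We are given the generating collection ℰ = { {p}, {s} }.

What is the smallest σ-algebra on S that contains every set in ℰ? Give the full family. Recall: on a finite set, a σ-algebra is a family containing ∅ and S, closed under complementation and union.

Start: ℰ ∪ {∅, S} = { {}, {p}, {s}, S }.
Iteration 1 adds 3:
  {p,s}  = {p} ∪ {s}
  {p,q,r,t}  = S∖{s}
  {q,r,s,t}  = S∖{p}
  |family| = 7
Iteration 2 adds 1:
  {q,r,t}  = S∖{p,s}
  |family| = 8
Iteration 3 adds nothing — fixpoint reached.

Hence σ(ℰ) has 8 members: { {}, {p}, {s}, {p,s}, {q,r,t}, {p,q,r,t}, {q,r,s,t}, S }.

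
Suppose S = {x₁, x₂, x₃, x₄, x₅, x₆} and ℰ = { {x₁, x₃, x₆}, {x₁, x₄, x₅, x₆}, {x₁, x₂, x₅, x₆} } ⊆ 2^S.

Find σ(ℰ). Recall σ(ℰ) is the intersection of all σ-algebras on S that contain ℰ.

Answer: σ(ℰ) = { {}, {x₂}, {x₃}, {x₄}, {x₅}, {x₁, x₆}, {x₂, x₃}, {x₂, x₄}, {x₂, x₅}, {x₃, x₄}, {x₃, x₅}, {x₄, x₅}, {x₁, x₂, x₆}, {x₁, x₃, x₆}, {x₁, x₄, x₆}, {x₁, x₅, x₆}, {x₂, x₃, x₄}, {x₂, x₃, x₅}, {x₂, x₄, x₅}, {x₃, x₄, x₅}, {x₁, x₂, x₃, x₆}, {x₁, x₂, x₄, x₆}, {x₁, x₂, x₅, x₆}, {x₁, x₃, x₄, x₆}, {x₁, x₃, x₅, x₆}, {x₁, x₄, x₅, x₆}, {x₂, x₃, x₄, x₅}, {x₁, x₂, x₃, x₄, x₆}, {x₁, x₂, x₃, x₅, x₆}, {x₁, x₂, x₄, x₅, x₆}, {x₁, x₃, x₄, x₅, x₆}, S }

Derivation:
Start: ℰ ∪ {∅, S} = { {}, {x₁, x₃, x₆}, {x₁, x₂, x₅, x₆}, {x₁, x₄, x₅, x₆}, S }.
Round 1 adds 6:
  {x₂, x₃}  = S∖{x₁, x₄, x₅, x₆}
  {x₃, x₄}  = S∖{x₁, x₂, x₅, x₆}
  {x₂, x₄, x₅}  = S∖{x₁, x₃, x₆}
  {x₁, x₂, x₃, x₅, x₆}  = {x₁, x₃, x₆} ∪ {x₁, x₂, x₅, x₆}
  {x₁, x₂, x₄, x₅, x₆}  = {x₁, x₄, x₅, x₆} ∪ {x₁, x₂, x₅, x₆}
  {x₁, x₃, x₄, x₅, x₆}  = {x₁, x₃, x₆} ∪ {x₁, x₄, x₅, x₆}
  [11 total]
Round 2. New:
  {x₂}  = S∖{x₁, x₃, x₄, x₅, x₆}
  {x₃}  = S∖{x₁, x₂, x₄, x₅, x₆}
  {x₄}  = S∖{x₁, x₂, x₃, x₅, x₆}
  {x₂, x₃, x₄}  = {x₃, x₄} ∪ {x₂, x₃}
  {x₁, x₂, x₃, x₆}  = {x₁, x₃, x₆} ∪ {x₂, x₃}
  {x₁, x₃, x₄, x₆}  = {x₃, x₄} ∪ {x₁, x₃, x₆}
  {x₂, x₃, x₄, x₅}  = {x₃, x₄} ∪ {x₂, x₄, x₅}
  [18 total]
Round 3 (6 new):
  {x₁, x₆}  = S∖{x₂, x₃, x₄, x₅}
  {x₂, x₄}  = {x₄} ∪ {x₂}
  {x₂, x₅}  = S∖{x₁, x₃, x₄, x₆}
  {x₄, x₅}  = S∖{x₁, x₂, x₃, x₆}
  {x₁, x₅, x₆}  = S∖{x₂, x₃, x₄}
  {x₁, x₂, x₃, x₄, x₆}  = {x₃, x₄} ∪ {x₁, x₂, x₃, x₆}
  [24 total]
Round 4 (7 new):
  {x₅}  = S∖{x₁, x₂, x₃, x₄, x₆}
  {x₁, x₂, x₆}  = {x₁, x₆} ∪ {x₂}
  {x₁, x₄, x₆}  = {x₁, x₆} ∪ {x₄}
  {x₂, x₃, x₅}  = {x₂, x₅} ∪ {x₃}
  {x₃, x₄, x₅}  = {x₃, x₄} ∪ {x₄, x₅}
  {x₁, x₂, x₄, x₆}  = {x₁, x₆} ∪ {x₂, x₄}
  {x₁, x₃, x₅, x₆}  = S∖{x₂, x₄}
  [31 total]
Round 5: 1 new —
  {x₃, x₅}  = S∖{x₁, x₂, x₄, x₆}
  [32 total]
Round 6: stable.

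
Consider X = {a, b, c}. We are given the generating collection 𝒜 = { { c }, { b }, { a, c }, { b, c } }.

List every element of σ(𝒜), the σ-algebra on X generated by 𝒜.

Answer: σ(𝒜) = { {}, { a }, { b }, { c }, { a, b }, { a, c }, { b, c }, X }

Check:
Take S₀ = 𝒜 ∪ {∅, X} = { {}, { b }, { c }, { a, c }, { b, c }, X }.
Iteration 1: 2 new —
  { a }  = complement { b, c }
  { a, b }  = complement { c }
Iteration 2: no new sets; the family is a σ-algebra.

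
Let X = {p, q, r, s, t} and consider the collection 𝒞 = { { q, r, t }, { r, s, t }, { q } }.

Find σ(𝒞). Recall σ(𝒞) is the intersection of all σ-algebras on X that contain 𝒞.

|σ(𝒞)| = 16.  σ(𝒞) = { {  }, { p }, { q }, { s }, { p, q }, { p, s }, { q, s }, { r, t }, { p, q, s }, { p, r, t }, { q, r, t }, { r, s, t }, { p, q, r, t }, { p, r, s, t }, { q, r, s, t }, X }

Working:
Initial family (5 sets): { {  }, { q }, { q, r, t }, { r, s, t }, X }.
Pass 1. New:
  { p, q }  = X∖{ r, s, t }
  { p, s }  = X∖{ q, r, t }
  { p, r, s, t }  = X∖{ q }
  { q, r, s, t }  = { r, s, t } ∪ { q, r, t }
  — 9 sets.
Pass 2: 3 new —
  { p }  = X∖{ q, r, s, t }
  { p, q, s }  = { p, q } ∪ { p, s }
  { p, q, r, t }  = { p, q } ∪ { q, r, t }
  — 12 sets.
Pass 3: 2 new —
  { s }  = X∖{ p, q, r, t }
  { r, t }  = X∖{ p, q, s }
  — 14 sets.
Pass 4 adds 2:
  { q, s }  = { s } ∪ { q }
  { p, r, t }  = { r, t } ∪ { p }
  — 16 sets.
Pass 5: closed — nothing new.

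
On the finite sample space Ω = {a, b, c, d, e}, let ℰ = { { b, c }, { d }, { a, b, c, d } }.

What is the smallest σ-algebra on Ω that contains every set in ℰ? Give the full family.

Start: ℰ ∪ {∅, Ω} = { ∅, { d }, { b, c }, { a, b, c, d }, Ω }.
Step 1 (4 new):
  { e }  = Ω∖{ a, b, c, d }
  { a, d, e }  = Ω∖{ b, c }
  { b, c, d }  = { b, c } ∪ { d }
  { a, b, c, e }  = Ω∖{ d }
  — 9 sets.
Step 2: 4 new —
  { a, e }  = Ω∖{ b, c, d }
  { d, e }  = { e } ∪ { d }
  { b, c, e }  = { e } ∪ { b, c }
  { b, c, d, e }  = { b, c, d } ∪ { e }
  — 13 sets.
Step 3 (3 new):
  { a }  = Ω∖{ b, c, d, e }
  { a, d }  = Ω∖{ b, c, e }
  { a, b, c }  = Ω∖{ d, e }
  — 16 sets.
After Step 4 the family is unchanged; done.

Therefore σ(ℰ) = { ∅, { a }, { d }, { e }, { a, d }, { a, e }, { b, c }, { d, e }, { a, b, c }, { a, d, e }, { b, c, d }, { b, c, e }, { a, b, c, d }, { a, b, c, e }, { b, c, d, e }, Ω } (|σ(ℰ)| = 16).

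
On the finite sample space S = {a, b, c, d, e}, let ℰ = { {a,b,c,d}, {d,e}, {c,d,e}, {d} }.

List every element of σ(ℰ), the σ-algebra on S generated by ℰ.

|σ(ℰ)| = 16.  σ(ℰ) = { {}, {c}, {d}, {e}, {a,b}, {c,d}, {c,e}, {d,e}, {a,b,c}, {a,b,d}, {a,b,e}, {c,d,e}, {a,b,c,d}, {a,b,c,e}, {a,b,d,e}, S }

Check:
Seed the family with ℰ together with ∅ and S: { {}, {d}, {d,e}, {c,d,e}, {a,b,c,d}, S }.
Step 1 (4 new):
  {e}  = complement {a,b,c,d}
  {a,b}  = complement {c,d,e}
  {a,b,c}  = complement {d,e}
  {a,b,c,e}  = complement {d}
  — 10 sets.
Step 2. New:
  {a,b,d}  = {a,b} ∪ {d}
  {a,b,e}  = {a,b} ∪ {e}
  {a,b,d,e}  = {a,b} ∪ {d,e}
  — 13 sets.
Step 3. New:
  {c}  = complement {a,b,d,e}
  {c,d}  = complement {a,b,e}
  {c,e}  = complement {a,b,d}
  — 16 sets.
Step 4: closed — nothing new.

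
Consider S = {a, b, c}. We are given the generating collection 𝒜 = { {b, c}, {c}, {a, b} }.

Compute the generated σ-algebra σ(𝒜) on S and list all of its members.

σ(𝒜) = { {}, {a}, {b}, {c}, {a, b}, {a, c}, {b, c}, S }

Trace:
Begin from { {}, {c}, {a, b}, {b, c}, S } (that is, 𝒜 plus ∅ and S).
Iteration 1 adds 1:
  {a}  = S∖{b, c}
  (now 6)
Iteration 2: +1 →
  {a, c}  = {c} ∪ {a}
  (now 7)
Iteration 3 adds 1:
  {b}  = S∖{a, c}
  (now 8)
Iteration 4: stable.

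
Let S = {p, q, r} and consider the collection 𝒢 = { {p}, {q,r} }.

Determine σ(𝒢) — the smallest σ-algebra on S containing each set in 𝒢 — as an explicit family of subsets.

σ(𝒢) = { ∅, {p}, {q,r}, S }

Trace:
Start: 𝒢 ∪ {∅, S} = { ∅, {p}, {q,r}, S }.
Pass 1: stable.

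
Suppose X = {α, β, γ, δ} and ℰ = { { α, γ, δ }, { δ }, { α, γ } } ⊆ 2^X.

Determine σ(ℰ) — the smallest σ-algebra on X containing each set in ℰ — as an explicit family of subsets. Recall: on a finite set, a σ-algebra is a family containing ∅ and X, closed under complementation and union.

σ(ℰ) = { {}, { β }, { δ }, { α, γ }, { β, δ }, { α, β, γ }, { α, γ, δ }, X }

Working:
Seed the family with ℰ together with ∅ and X: { {}, { δ }, { α, γ }, { α, γ, δ }, X }.
Round 1. New:
  { β }  = ᶜ of { α, γ, δ }
  { β, δ }  = ᶜ of { α, γ }
  { α, β, γ }  = ᶜ of { δ }
Round 2: no new sets; the family is a σ-algebra.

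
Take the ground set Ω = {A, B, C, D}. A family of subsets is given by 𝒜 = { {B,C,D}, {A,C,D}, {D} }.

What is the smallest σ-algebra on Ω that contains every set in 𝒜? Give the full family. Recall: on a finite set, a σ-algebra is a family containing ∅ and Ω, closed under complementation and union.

Start: 𝒜 ∪ {∅, Ω} = { {}, {D}, {A,C,D}, {B,C,D}, Ω }.
Pass 1: +3 →
  {A}  = {B,C,D}ᶜ
  {B}  = {A,C,D}ᶜ
  {A,B,C}  = {D}ᶜ
  |family| = 8
Pass 2 (3 new):
  {A,B}  = {B} ∪ {A}
  {A,D}  = {D} ∪ {A}
  {B,D}  = {D} ∪ {B}
  |family| = 11
Pass 3. New:
  {A,C}  = {B,D}ᶜ
  {B,C}  = {A,D}ᶜ
  {C,D}  = {A,B}ᶜ
  {A,B,D}  = {A,D} ∪ {A,B}
  |family| = 15
Pass 4 (1 new):
  {C}  = {A,B,D}ᶜ
  |family| = 16
Pass 5: closed — nothing new.

|σ(𝒜)| = 16.  σ(𝒜) = { {}, {A}, {B}, {C}, {D}, {A,B}, {A,C}, {A,D}, {B,C}, {B,D}, {C,D}, {A,B,C}, {A,B,D}, {A,C,D}, {B,C,D}, Ω }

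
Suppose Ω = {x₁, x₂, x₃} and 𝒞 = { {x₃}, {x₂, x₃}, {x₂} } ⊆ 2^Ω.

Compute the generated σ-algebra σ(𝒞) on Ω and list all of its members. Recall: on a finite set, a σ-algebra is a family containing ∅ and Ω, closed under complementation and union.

σ(𝒞) = { {}, {x₁}, {x₂}, {x₃}, {x₁, x₂}, {x₁, x₃}, {x₂, x₃}, Ω }

Derivation:
Start: 𝒞 ∪ {∅, Ω} = { {}, {x₂}, {x₃}, {x₂, x₃}, Ω }.
Iteration 1. New:
  {x₁}  = ᶜ of {x₂, x₃}
  {x₁, x₂}  = ᶜ of {x₃}
  {x₁, x₃}  = ᶜ of {x₂}
  (now 8)
Iteration 2: no new sets; the family is a σ-algebra.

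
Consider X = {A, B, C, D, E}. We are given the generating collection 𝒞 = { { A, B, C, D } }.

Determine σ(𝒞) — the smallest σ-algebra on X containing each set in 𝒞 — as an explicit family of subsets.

σ(𝒞) = { {}, { E }, { A, B, C, D }, X }

Trace:
Start: 𝒞 ∪ {∅, X} = { {}, { A, B, C, D }, X }.
Iteration 1: 1 new —
  { E }  = { A, B, C, D }ᶜ
  — 4 sets.
Iteration 2: already closed under ᶜ and ∪.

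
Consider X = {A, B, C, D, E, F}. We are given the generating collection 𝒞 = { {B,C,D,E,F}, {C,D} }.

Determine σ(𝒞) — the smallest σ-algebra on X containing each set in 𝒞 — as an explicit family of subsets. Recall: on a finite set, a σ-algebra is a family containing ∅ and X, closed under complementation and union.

Begin from { ∅, {C,D}, {B,C,D,E,F}, X } (that is, 𝒞 plus ∅ and X).
Round 1: 2 new —
  {A}  = {B,C,D,E,F}ᶜ
  {A,B,E,F}  = {C,D}ᶜ
  [6 total]
Round 2: 1 new —
  {A,C,D}  = {C,D} ∪ {A}
  [7 total]
Round 3: +1 →
  {B,E,F}  = {A,C,D}ᶜ
  [8 total]
After Round 4 the family is unchanged; done.

|σ(𝒞)| = 8.  σ(𝒞) = { ∅, {A}, {C,D}, {A,C,D}, {B,E,F}, {A,B,E,F}, {B,C,D,E,F}, X }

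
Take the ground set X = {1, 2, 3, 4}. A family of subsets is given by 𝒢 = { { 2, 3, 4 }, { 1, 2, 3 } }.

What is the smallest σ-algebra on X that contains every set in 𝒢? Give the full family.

|σ(𝒢)| = 8.  σ(𝒢) = { {  }, { 1 }, { 4 }, { 1, 4 }, { 2, 3 }, { 1, 2, 3 }, { 2, 3, 4 }, X }

Derivation:
Take S₀ = 𝒢 ∪ {∅, X} = { {  }, { 1, 2, 3 }, { 2, 3, 4 }, X }.
Step 1 adds 2:
  { 1 }  = { 2, 3, 4 }ᶜ
  { 4 }  = { 1, 2, 3 }ᶜ
  |family| = 6
Step 2: +1 →
  { 1, 4 }  = { 4 } ∪ { 1 }
  |family| = 7
Step 3: 1 new —
  { 2, 3 }  = { 1, 4 }ᶜ
  |family| = 8
After Step 4 the family is unchanged; done.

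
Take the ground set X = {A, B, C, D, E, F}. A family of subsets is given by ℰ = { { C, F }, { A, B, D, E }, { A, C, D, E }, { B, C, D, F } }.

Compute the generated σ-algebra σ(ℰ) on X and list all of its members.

Answer: σ(ℰ) = { {}, { B }, { C }, { D }, { F }, { A, E }, { B, C }, { B, D }, { B, F }, { C, D }, { C, F }, { D, F }, { A, B, E }, { A, C, E }, { A, D, E }, { A, E, F }, { B, C, D }, { B, C, F }, { B, D, F }, { C, D, F }, { A, B, C, E }, { A, B, D, E }, { A, B, E, F }, { A, C, D, E }, { A, C, E, F }, { A, D, E, F }, { B, C, D, F }, { A, B, C, D, E }, { A, B, C, E, F }, { A, B, D, E, F }, { A, C, D, E, F }, X }

Check:
Start: ℰ ∪ {∅, X} = { {}, { C, F }, { A, B, D, E }, { A, C, D, E }, { B, C, D, F }, X }.
Iteration 1 adds 4:
  { A, E }  = X∖{ B, C, D, F }
  { B, F }  = X∖{ A, C, D, E }
  { A, B, C, D, E }  = { A, C, D, E } ∪ { A, B, D, E }
  { A, C, D, E, F }  = { A, C, D, E } ∪ { C, F }
  |family| = 10
Iteration 2: +6 →
  { B }  = X∖{ A, C, D, E, F }
  { F }  = X∖{ A, B, C, D, E }
  { B, C, F }  = { B, F } ∪ { C, F }
  { A, B, E, F }  = { B, F } ∪ { A, E }
  { A, C, E, F }  = { C, F } ∪ { A, E }
  { A, B, D, E, F }  = { B, F } ∪ { A, B, D, E }
  |family| = 16
Iteration 3. New:
  { C }  = X∖{ A, B, D, E, F }
  { B, D }  = X∖{ A, C, E, F }
  { C, D }  = X∖{ A, B, E, F }
  { A, B, E }  = { A, E } ∪ { B }
  { A, D, E }  = X∖{ B, C, F }
  { A, E, F }  = { A, E } ∪ { F }
  { A, B, C, E, F }  = { A, C, E, F } ∪ { B, C, F }
  |family| = 23
Iteration 4: 8 new —
  { D }  = X∖{ A, B, C, E, F }
  { B, C }  = { B } ∪ { C }
  { A, C, E }  = { C } ∪ { A, E }
  { B, C, D }  = X∖{ A, E, F }
  { B, D, F }  = { B, F } ∪ { B, D }
  { C, D, F }  = X∖{ A, B, E }
  { A, B, C, E }  = { C } ∪ { A, B, E }
  { A, D, E, F }  = { A, D, E } ∪ { F }
  |family| = 31
Iteration 5 adds 1:
  { D, F }  = X∖{ A, B, C, E }
  |family| = 32
After Iteration 6 the family is unchanged; done.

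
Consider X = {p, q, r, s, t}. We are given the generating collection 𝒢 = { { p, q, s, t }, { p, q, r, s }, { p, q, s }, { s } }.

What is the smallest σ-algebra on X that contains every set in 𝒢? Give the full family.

Seed the family with 𝒢 together with ∅ and X: { {  }, { s }, { p, q, s }, { p, q, r, s }, { p, q, s, t }, X }.
Round 1: +4 →
  { r }  = { p, q, s, t }ᶜ
  { t }  = { p, q, r, s }ᶜ
  { r, t }  = { p, q, s }ᶜ
  { p, q, r, t }  = { s }ᶜ
  (now 10)
Round 2 adds 3:
  { r, s }  = { r } ∪ { s }
  { s, t }  = { t } ∪ { s }
  { r, s, t }  = { s } ∪ { r, t }
  (now 13)
Round 3: +3 →
  { p, q }  = { r, s, t }ᶜ
  { p, q, r }  = { s, t }ᶜ
  { p, q, t }  = { r, s }ᶜ
  (now 16)
Round 4: stable.

σ(𝒢) = { {  }, { r }, { s }, { t }, { p, q }, { r, s }, { r, t }, { s, t }, { p, q, r }, { p, q, s }, { p, q, t }, { r, s, t }, { p, q, r, s }, { p, q, r, t }, { p, q, s, t }, X }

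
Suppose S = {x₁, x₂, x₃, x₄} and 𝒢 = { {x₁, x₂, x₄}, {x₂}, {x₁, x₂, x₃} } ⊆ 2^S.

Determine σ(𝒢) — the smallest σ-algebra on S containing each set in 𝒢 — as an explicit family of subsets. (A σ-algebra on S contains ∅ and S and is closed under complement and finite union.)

Seed the family with 𝒢 together with ∅ and S: { {}, {x₂}, {x₁, x₂, x₃}, {x₁, x₂, x₄}, S }.
Pass 1: +3 →
  {x₃}  = {x₁, x₂, x₄}ᶜ
  {x₄}  = {x₁, x₂, x₃}ᶜ
  {x₁, x₃, x₄}  = {x₂}ᶜ
Pass 2. New:
  {x₂, x₃}  = {x₃} ∪ {x₂}
  {x₂, x₄}  = {x₄} ∪ {x₂}
  {x₃, x₄}  = {x₄} ∪ {x₃}
Pass 3 adds 4:
  {x₁, x₂}  = {x₃, x₄}ᶜ
  {x₁, x₃}  = {x₂, x₄}ᶜ
  {x₁, x₄}  = {x₂, x₃}ᶜ
  {x₂, x₃, x₄}  = {x₃} ∪ {x₂, x₄}
Pass 4: +1 →
  {x₁}  = {x₂, x₃, x₄}ᶜ
Pass 5: closed — nothing new.

|σ(𝒢)| = 16.  σ(𝒢) = { {}, {x₁}, {x₂}, {x₃}, {x₄}, {x₁, x₂}, {x₁, x₃}, {x₁, x₄}, {x₂, x₃}, {x₂, x₄}, {x₃, x₄}, {x₁, x₂, x₃}, {x₁, x₂, x₄}, {x₁, x₃, x₄}, {x₂, x₃, x₄}, S }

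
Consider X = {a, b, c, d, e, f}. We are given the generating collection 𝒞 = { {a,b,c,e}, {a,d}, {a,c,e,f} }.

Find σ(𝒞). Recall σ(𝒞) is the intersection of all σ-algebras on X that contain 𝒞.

|σ(𝒞)| = 32.  σ(𝒞) = { {}, {a}, {b}, {d}, {f}, {a,b}, {a,d}, {a,f}, {b,d}, {b,f}, {c,e}, {d,f}, {a,b,d}, {a,b,f}, {a,c,e}, {a,d,f}, {b,c,e}, {b,d,f}, {c,d,e}, {c,e,f}, {a,b,c,e}, {a,b,d,f}, {a,c,d,e}, {a,c,e,f}, {b,c,d,e}, {b,c,e,f}, {c,d,e,f}, {a,b,c,d,e}, {a,b,c,e,f}, {a,c,d,e,f}, {b,c,d,e,f}, X }

Derivation:
Take S₀ = 𝒞 ∪ {∅, X} = { {}, {a,d}, {a,b,c,e}, {a,c,e,f}, X }.
Iteration 1 adds 6:
  {b,d}  = complement {a,c,e,f}
  {d,f}  = complement {a,b,c,e}
  {b,c,e,f}  = complement {a,d}
  {a,b,c,d,e}  = {a,d} ∪ {a,b,c,e}
  {a,b,c,e,f}  = {a,c,e,f} ∪ {a,b,c,e}
  {a,c,d,e,f}  = {a,c,e,f} ∪ {a,d}
  — 11 sets.
Iteration 2 (7 new):
  {b}  = complement {a,c,d,e,f}
  {d}  = complement {a,b,c,e,f}
  {f}  = complement {a,b,c,d,e}
  {a,b,d}  = {a,d} ∪ {b,d}
  {a,d,f}  = {a,d} ∪ {d,f}
  {b,d,f}  = {d,f} ∪ {b,d}
  {b,c,d,e,f}  = {d,f} ∪ {b,c,e,f}
  — 18 sets.
Iteration 3: +6 →
  {a}  = complement {b,c,d,e,f}
  {b,f}  = {b} ∪ {f}
  {a,c,e}  = complement {b,d,f}
  {b,c,e}  = complement {a,d,f}
  {c,e,f}  = complement {a,b,d}
  {a,b,d,f}  = {b,d,f} ∪ {a,b,d}
  — 24 sets.
Iteration 4: 7 new —
  {a,b}  = {a} ∪ {b}
  {a,f}  = {a} ∪ {f}
  {c,e}  = complement {a,b,d,f}
  {a,b,f}  = {a} ∪ {b,f}
  {a,c,d,e}  = complement {b,f}
  {b,c,d,e}  = {b,c,e} ∪ {d}
  {c,d,e,f}  = {c,e,f} ∪ {d}
  — 31 sets.
Iteration 5: 1 new —
  {c,d,e}  = complement {a,b,f}
  — 32 sets.
Iteration 6: already closed under ᶜ and ∪.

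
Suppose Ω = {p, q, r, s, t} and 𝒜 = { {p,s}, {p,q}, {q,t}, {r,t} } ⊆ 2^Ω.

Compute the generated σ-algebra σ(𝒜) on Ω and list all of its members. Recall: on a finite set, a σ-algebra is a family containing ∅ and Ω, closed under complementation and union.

Start: 𝒜 ∪ {∅, Ω} = { {}, {p,q}, {p,s}, {q,t}, {r,t}, Ω }.
Round 1: +8 →
  {p,q,s}  = ᶜ of {r,t}
  {p,q,t}  = {q,t} ∪ {p,q}
  {p,r,s}  = ᶜ of {q,t}
  {q,r,t}  = ᶜ of {p,s}
  {r,s,t}  = ᶜ of {p,q}
  {p,q,r,t}  = {p,q} ∪ {r,t}
  {p,q,s,t}  = {q,t} ∪ {p,s}
  {p,r,s,t}  = {p,s} ∪ {r,t}
  [14 total]
Round 2. New:
  {q}  = ᶜ of {p,r,s,t}
  {r}  = ᶜ of {p,q,s,t}
  {s}  = ᶜ of {p,q,r,t}
  {r,s}  = ᶜ of {p,q,t}
  {p,q,r,s}  = {p,q} ∪ {p,r,s}
  {q,r,s,t}  = {q,t} ∪ {r,s,t}
  [20 total]
Round 3 (7 new):
  {p}  = ᶜ of {q,r,s,t}
  {t}  = ᶜ of {p,q,r,s}
  {q,r}  = {q} ∪ {r}
  {q,s}  = {q} ∪ {s}
  {p,q,r}  = {p,q} ∪ {r}
  {q,r,s}  = {r,s} ∪ {q}
  {q,s,t}  = {q,t} ∪ {s}
  [27 total]
Round 4 adds 5:
  {p,r}  = ᶜ of {q,s,t}
  {p,t}  = ᶜ of {q,r,s}
  {s,t}  = ᶜ of {p,q,r}
  {p,r,t}  = ᶜ of {q,s}
  {p,s,t}  = ᶜ of {q,r}
  [32 total]
Round 5 adds nothing — fixpoint reached.

σ(𝒜) = { {}, {p}, {q}, {r}, {s}, {t}, {p,q}, {p,r}, {p,s}, {p,t}, {q,r}, {q,s}, {q,t}, {r,s}, {r,t}, {s,t}, {p,q,r}, {p,q,s}, {p,q,t}, {p,r,s}, {p,r,t}, {p,s,t}, {q,r,s}, {q,r,t}, {q,s,t}, {r,s,t}, {p,q,r,s}, {p,q,r,t}, {p,q,s,t}, {p,r,s,t}, {q,r,s,t}, Ω }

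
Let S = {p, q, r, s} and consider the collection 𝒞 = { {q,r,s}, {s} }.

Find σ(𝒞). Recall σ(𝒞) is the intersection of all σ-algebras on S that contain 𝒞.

Start: 𝒞 ∪ {∅, S} = { ∅, {s}, {q,r,s}, S }.
Round 1. New:
  {p}  = S∖{q,r,s}
  {p,q,r}  = S∖{s}
  |family| = 6
Round 2: +1 →
  {p,s}  = {s} ∪ {p}
  |family| = 7
Round 3: +1 →
  {q,r}  = S∖{p,s}
  |family| = 8
Round 4: no new sets; the family is a σ-algebra.

σ(𝒞) = { ∅, {p}, {s}, {p,s}, {q,r}, {p,q,r}, {q,r,s}, S }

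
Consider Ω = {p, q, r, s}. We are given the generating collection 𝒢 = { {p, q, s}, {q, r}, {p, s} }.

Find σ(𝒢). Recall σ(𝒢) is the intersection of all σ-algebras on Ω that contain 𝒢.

Seed the family with 𝒢 together with ∅ and Ω: { {}, {p, s}, {q, r}, {p, q, s}, Ω }.
Round 1: +1 →
  {r}  = complement {p, q, s}
  |family| = 6
Round 2: 1 new —
  {p, r, s}  = {r} ∪ {p, s}
  |family| = 7
Round 3 adds 1:
  {q}  = complement {p, r, s}
  |family| = 8
Round 4: already closed under ᶜ and ∪.

|σ(𝒢)| = 8.  σ(𝒢) = { {}, {q}, {r}, {p, s}, {q, r}, {p, q, s}, {p, r, s}, Ω }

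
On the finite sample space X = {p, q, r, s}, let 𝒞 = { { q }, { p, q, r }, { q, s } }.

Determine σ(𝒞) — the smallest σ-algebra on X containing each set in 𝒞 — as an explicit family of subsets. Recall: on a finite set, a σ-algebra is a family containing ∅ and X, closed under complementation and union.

Answer: σ(𝒞) = { {  }, { q }, { s }, { p, r }, { q, s }, { p, q, r }, { p, r, s }, X }

Working:
Seed the family with 𝒞 together with ∅ and X: { {  }, { q }, { q, s }, { p, q, r }, X }.
Round 1 adds 3:
  { s }  = { p, q, r }ᶜ
  { p, r }  = { q, s }ᶜ
  { p, r, s }  = { q }ᶜ
Round 2 adds nothing — fixpoint reached.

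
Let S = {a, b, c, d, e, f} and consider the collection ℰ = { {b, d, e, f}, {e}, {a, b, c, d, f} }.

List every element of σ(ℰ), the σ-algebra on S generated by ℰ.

σ(ℰ) = { ∅, {e}, {a, c}, {a, c, e}, {b, d, f}, {b, d, e, f}, {a, b, c, d, f}, S }

Working:
Seed the family with ℰ together with ∅ and S: { ∅, {e}, {b, d, e, f}, {a, b, c, d, f}, S }.
Step 1 adds 1:
  {a, c}  = ᶜ of {b, d, e, f}
  — 6 sets.
Step 2 (1 new):
  {a, c, e}  = {a, c} ∪ {e}
  — 7 sets.
Step 3: +1 →
  {b, d, f}  = ᶜ of {a, c, e}
  — 8 sets.
Step 4: stable.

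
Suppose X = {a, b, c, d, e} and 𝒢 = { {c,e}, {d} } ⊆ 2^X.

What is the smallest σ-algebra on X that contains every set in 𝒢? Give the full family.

Seed the family with 𝒢 together with ∅ and X: { ∅, {d}, {c,e}, X }.
Pass 1 (3 new):
  {a,b,d}  = ᶜ of {c,e}
  {c,d,e}  = {c,e} ∪ {d}
  {a,b,c,e}  = ᶜ of {d}
  [7 total]
Pass 2 (1 new):
  {a,b}  = ᶜ of {c,d,e}
  [8 total]
Pass 3: closed — nothing new.

σ(𝒢) = { ∅, {d}, {a,b}, {c,e}, {a,b,d}, {c,d,e}, {a,b,c,e}, X }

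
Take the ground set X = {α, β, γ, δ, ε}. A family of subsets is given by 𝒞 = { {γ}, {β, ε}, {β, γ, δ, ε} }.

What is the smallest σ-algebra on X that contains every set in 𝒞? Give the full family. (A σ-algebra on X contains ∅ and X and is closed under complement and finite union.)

Begin from { {}, {γ}, {β, ε}, {β, γ, δ, ε}, X } (that is, 𝒞 plus ∅ and X).
Step 1: 4 new —
  {α}  = ᶜ of {β, γ, δ, ε}
  {α, γ, δ}  = ᶜ of {β, ε}
  {β, γ, ε}  = {γ} ∪ {β, ε}
  {α, β, δ, ε}  = ᶜ of {γ}
  |family| = 9
Step 2 (4 new):
  {α, γ}  = {γ} ∪ {α}
  {α, δ}  = ᶜ of {β, γ, ε}
  {α, β, ε}  = {β, ε} ∪ {α}
  {α, β, γ, ε}  = {β, γ, ε} ∪ {α}
  |family| = 13
Step 3 (3 new):
  {δ}  = ᶜ of {α, β, γ, ε}
  {γ, δ}  = ᶜ of {α, β, ε}
  {β, δ, ε}  = ᶜ of {α, γ}
  |family| = 16
Step 4: no new sets; the family is a σ-algebra.

Hence σ(𝒞) has 16 members: { {}, {α}, {γ}, {δ}, {α, γ}, {α, δ}, {β, ε}, {γ, δ}, {α, β, ε}, {α, γ, δ}, {β, γ, ε}, {β, δ, ε}, {α, β, γ, ε}, {α, β, δ, ε}, {β, γ, δ, ε}, X }.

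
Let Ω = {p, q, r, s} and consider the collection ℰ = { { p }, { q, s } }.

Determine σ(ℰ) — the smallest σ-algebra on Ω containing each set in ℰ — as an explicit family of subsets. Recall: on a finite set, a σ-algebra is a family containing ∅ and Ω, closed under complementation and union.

Start: ℰ ∪ {∅, Ω} = { {}, { p }, { q, s }, Ω }.
Step 1 adds 3:
  { p, r }  = complement { q, s }
  { p, q, s }  = { q, s } ∪ { p }
  { q, r, s }  = complement { p }
Step 2: +1 →
  { r }  = complement { p, q, s }
Step 3: already closed under ᶜ and ∪.

Hence σ(ℰ) has 8 members: { {}, { p }, { r }, { p, r }, { q, s }, { p, q, s }, { q, r, s }, Ω }.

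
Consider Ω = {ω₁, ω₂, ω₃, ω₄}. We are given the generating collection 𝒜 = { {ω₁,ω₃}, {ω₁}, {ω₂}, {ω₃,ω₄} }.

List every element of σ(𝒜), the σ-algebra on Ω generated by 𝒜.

|σ(𝒜)| = 16.  σ(𝒜) = { {}, {ω₁}, {ω₂}, {ω₃}, {ω₄}, {ω₁,ω₂}, {ω₁,ω₃}, {ω₁,ω₄}, {ω₂,ω₃}, {ω₂,ω₄}, {ω₃,ω₄}, {ω₁,ω₂,ω₃}, {ω₁,ω₂,ω₄}, {ω₁,ω₃,ω₄}, {ω₂,ω₃,ω₄}, Ω }

Working:
Seed the family with 𝒜 together with ∅ and Ω: { {}, {ω₁}, {ω₂}, {ω₁,ω₃}, {ω₃,ω₄}, Ω }.
Pass 1 adds 5:
  {ω₁,ω₂}  = Ω∖{ω₃,ω₄}
  {ω₂,ω₄}  = Ω∖{ω₁,ω₃}
  {ω₁,ω₂,ω₃}  = {ω₁,ω₃} ∪ {ω₂}
  {ω₁,ω₃,ω₄}  = Ω∖{ω₂}
  {ω₂,ω₃,ω₄}  = Ω∖{ω₁}
  (now 11)
Pass 2 adds 2:
  {ω₄}  = Ω∖{ω₁,ω₂,ω₃}
  {ω₁,ω₂,ω₄}  = {ω₁,ω₂} ∪ {ω₂,ω₄}
  (now 13)
Pass 3 (2 new):
  {ω₃}  = Ω∖{ω₁,ω₂,ω₄}
  {ω₁,ω₄}  = {ω₄} ∪ {ω₁}
  (now 15)
Pass 4 adds 1:
  {ω₂,ω₃}  = Ω∖{ω₁,ω₄}
  (now 16)
Pass 5: closed — nothing new.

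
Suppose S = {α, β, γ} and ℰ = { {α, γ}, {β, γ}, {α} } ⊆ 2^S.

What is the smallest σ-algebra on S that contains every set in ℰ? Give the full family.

Seed the family with ℰ together with ∅ and S: { ∅, {α}, {α, γ}, {β, γ}, S }.
Round 1 (1 new):
  {β}  = {α, γ}ᶜ
Round 2: +1 →
  {α, β}  = {β} ∪ {α}
Round 3: +1 →
  {γ}  = {α, β}ᶜ
Round 4: stable.

Therefore σ(ℰ) = { ∅, {α}, {β}, {γ}, {α, β}, {α, γ}, {β, γ}, S } (|σ(ℰ)| = 8).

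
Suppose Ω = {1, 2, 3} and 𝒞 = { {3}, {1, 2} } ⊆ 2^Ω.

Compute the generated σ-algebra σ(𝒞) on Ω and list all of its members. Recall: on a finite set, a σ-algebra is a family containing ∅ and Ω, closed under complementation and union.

σ(𝒞) (4 sets): { {}, {3}, {1, 2}, Ω }

Working:
Begin from { {}, {3}, {1, 2}, Ω } (that is, 𝒞 plus ∅ and Ω).
Pass 1: already closed under ᶜ and ∪.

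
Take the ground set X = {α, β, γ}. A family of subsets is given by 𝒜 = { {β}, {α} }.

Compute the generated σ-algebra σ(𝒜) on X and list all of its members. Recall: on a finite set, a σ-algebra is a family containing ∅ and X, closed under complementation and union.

Start: 𝒜 ∪ {∅, X} = { {}, {α}, {β}, X }.
Iteration 1 adds 3:
  {α,β}  = {β} ∪ {α}
  {α,γ}  = complement {β}
  {β,γ}  = complement {α}
  — 7 sets.
Iteration 2 adds 1:
  {γ}  = complement {α,β}
  — 8 sets.
Iteration 3: no new sets; the family is a σ-algebra.

|σ(𝒜)| = 8.  σ(𝒜) = { {}, {α}, {β}, {γ}, {α,β}, {α,γ}, {β,γ}, X }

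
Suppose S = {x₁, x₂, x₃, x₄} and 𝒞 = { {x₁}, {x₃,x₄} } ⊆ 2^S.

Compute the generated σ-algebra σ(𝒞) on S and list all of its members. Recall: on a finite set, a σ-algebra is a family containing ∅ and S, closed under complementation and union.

σ(𝒞) = { {}, {x₁}, {x₂}, {x₁,x₂}, {x₃,x₄}, {x₁,x₃,x₄}, {x₂,x₃,x₄}, S }

Derivation:
Start: 𝒞 ∪ {∅, S} = { {}, {x₁}, {x₃,x₄}, S }.
Round 1 adds 3:
  {x₁,x₂}  = S∖{x₃,x₄}
  {x₁,x₃,x₄}  = {x₃,x₄} ∪ {x₁}
  {x₂,x₃,x₄}  = S∖{x₁}
  (now 7)
Round 2. New:
  {x₂}  = S∖{x₁,x₃,x₄}
  (now 8)
After Round 3 the family is unchanged; done.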